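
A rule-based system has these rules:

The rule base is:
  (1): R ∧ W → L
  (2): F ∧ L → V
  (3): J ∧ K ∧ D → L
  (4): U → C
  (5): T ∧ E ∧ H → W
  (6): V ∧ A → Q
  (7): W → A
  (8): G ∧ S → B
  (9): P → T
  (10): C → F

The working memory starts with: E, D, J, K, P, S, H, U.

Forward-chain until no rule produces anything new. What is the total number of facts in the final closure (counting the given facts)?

16

Round 1: (3) [J ∧ K ∧ D → L]; (4) [U → C]; (9) [P → T]. Adds L, C, T.
Round 2: (5) [T ∧ E ∧ H → W]; (10) [C → F]. Adds W, F.
Round 3: (2) [F ∧ L → V]; (7) [W → A]. Adds V, A.
Round 4: (6) [V ∧ A → Q]. Adds Q.
Closure: {A, C, D, E, F, H, J, K, L, P, Q, S, T, U, V, W} — 16 facts.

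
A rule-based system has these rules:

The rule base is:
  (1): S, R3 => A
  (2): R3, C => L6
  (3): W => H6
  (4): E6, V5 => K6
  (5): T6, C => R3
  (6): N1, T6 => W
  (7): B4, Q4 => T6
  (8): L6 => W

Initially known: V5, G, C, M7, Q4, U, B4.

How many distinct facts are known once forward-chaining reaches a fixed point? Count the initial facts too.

[1] (7) [B4, Q4 => T6]. ⇒ new: T6.
[2] (5) [T6, C => R3]. ⇒ new: R3.
[3] (2) [R3, C => L6]. ⇒ new: L6.
[4] (8) [L6 => W]. ⇒ new: W.
[5] (3) [W => H6]. ⇒ new: H6.
Closure: {B4, C, G, H6, L6, M7, Q4, R3, T6, U, V5, W} — 12 facts.

12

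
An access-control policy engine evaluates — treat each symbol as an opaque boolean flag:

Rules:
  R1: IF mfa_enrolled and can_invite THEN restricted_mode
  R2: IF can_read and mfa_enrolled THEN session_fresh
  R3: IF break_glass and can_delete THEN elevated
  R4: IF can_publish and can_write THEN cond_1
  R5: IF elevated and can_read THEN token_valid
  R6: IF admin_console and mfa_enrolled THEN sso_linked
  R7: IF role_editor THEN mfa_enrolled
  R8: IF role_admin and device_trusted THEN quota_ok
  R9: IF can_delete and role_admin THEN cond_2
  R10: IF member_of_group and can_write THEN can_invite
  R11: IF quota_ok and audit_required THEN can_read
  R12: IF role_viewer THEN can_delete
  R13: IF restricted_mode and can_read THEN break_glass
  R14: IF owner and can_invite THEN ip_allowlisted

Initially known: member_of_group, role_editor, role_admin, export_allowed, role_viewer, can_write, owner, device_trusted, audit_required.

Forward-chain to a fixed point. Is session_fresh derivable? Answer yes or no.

yes

Round 1: R7 [IF role_editor THEN mfa_enrolled]; R8 [IF role_admin and device_trusted THEN quota_ok]; R10 [IF member_of_group and can_write THEN can_invite]; R12 [IF role_viewer THEN can_delete]. Adds mfa_enrolled, quota_ok, can_invite, can_delete.
Round 2: R1 [IF mfa_enrolled and can_invite THEN restricted_mode]; R9 [IF can_delete and role_admin THEN cond_2]; R11 [IF quota_ok and audit_required THEN can_read]; R14 [IF owner and can_invite THEN ip_allowlisted]. Adds restricted_mode, cond_2, can_read, ip_allowlisted.
Round 3: R2 [IF can_read and mfa_enrolled THEN session_fresh]; R13 [IF restricted_mode and can_read THEN break_glass]. Adds session_fresh, break_glass.
Round 4: R3 [IF break_glass and can_delete THEN elevated]. Adds elevated.
Round 5: R5 [IF elevated and can_read THEN token_valid]. Adds token_valid.
session_fresh appears in round 3, so it is derivable.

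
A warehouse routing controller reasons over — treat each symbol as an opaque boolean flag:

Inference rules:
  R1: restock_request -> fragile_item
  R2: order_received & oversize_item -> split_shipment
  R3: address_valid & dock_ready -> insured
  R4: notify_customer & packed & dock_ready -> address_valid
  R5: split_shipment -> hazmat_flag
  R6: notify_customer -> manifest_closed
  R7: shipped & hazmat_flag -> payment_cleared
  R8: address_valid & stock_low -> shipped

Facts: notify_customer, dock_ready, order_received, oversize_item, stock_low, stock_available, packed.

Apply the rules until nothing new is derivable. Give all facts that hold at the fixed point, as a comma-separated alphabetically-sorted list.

address_valid, dock_ready, hazmat_flag, insured, manifest_closed, notify_customer, order_received, oversize_item, packed, payment_cleared, shipped, split_shipment, stock_available, stock_low

[1] R2 [order_received & oversize_item -> split_shipment]; R4 [notify_customer & packed & dock_ready -> address_valid]; R6 [notify_customer -> manifest_closed]. ⇒ new: split_shipment, address_valid, manifest_closed.
[2] R3 [address_valid & dock_ready -> insured]; R5 [split_shipment -> hazmat_flag]; R8 [address_valid & stock_low -> shipped]. ⇒ new: insured, hazmat_flag, shipped.
[3] R7 [shipped & hazmat_flag -> payment_cleared]. ⇒ new: payment_cleared.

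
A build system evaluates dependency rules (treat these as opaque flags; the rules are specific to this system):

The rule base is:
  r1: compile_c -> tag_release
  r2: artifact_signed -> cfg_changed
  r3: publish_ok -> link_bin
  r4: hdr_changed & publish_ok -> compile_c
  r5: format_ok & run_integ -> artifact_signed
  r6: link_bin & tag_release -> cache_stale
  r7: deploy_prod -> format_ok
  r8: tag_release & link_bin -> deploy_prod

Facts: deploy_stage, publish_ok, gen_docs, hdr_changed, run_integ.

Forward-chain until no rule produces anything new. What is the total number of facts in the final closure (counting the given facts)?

Round 1 fires r3, r4, giving link_bin, compile_c.
Round 2 fires r1, giving tag_release.
Round 3 fires r6, r8, giving cache_stale, deploy_prod.
Round 4 fires r7, giving format_ok.
Round 5 fires r5, giving artifact_signed.
Round 6 fires r2, giving cfg_changed.
Closure: {artifact_signed, cache_stale, cfg_changed, compile_c, deploy_prod, deploy_stage, format_ok, gen_docs, hdr_changed, link_bin, publish_ok, run_integ, tag_release} — 13 facts.

13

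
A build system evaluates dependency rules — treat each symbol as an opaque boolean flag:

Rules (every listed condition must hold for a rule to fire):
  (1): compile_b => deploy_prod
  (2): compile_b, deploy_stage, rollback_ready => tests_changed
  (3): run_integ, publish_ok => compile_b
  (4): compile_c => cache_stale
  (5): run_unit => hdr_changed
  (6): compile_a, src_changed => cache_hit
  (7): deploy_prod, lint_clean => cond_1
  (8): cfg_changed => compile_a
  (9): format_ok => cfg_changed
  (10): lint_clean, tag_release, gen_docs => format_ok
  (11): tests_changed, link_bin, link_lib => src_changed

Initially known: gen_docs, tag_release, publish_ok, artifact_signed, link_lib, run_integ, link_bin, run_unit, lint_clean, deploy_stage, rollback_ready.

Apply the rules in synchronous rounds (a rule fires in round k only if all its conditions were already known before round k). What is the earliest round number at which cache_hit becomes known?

Round 1 fires (3), (5), (10), giving compile_b, hdr_changed, format_ok.
Round 2 fires (1), (2), (9), giving deploy_prod, tests_changed, cfg_changed.
Round 3 fires (7), (8), (11), giving cond_1, compile_a, src_changed.
Round 4 fires (6), giving cache_hit.
cache_hit first appears in round 4.

4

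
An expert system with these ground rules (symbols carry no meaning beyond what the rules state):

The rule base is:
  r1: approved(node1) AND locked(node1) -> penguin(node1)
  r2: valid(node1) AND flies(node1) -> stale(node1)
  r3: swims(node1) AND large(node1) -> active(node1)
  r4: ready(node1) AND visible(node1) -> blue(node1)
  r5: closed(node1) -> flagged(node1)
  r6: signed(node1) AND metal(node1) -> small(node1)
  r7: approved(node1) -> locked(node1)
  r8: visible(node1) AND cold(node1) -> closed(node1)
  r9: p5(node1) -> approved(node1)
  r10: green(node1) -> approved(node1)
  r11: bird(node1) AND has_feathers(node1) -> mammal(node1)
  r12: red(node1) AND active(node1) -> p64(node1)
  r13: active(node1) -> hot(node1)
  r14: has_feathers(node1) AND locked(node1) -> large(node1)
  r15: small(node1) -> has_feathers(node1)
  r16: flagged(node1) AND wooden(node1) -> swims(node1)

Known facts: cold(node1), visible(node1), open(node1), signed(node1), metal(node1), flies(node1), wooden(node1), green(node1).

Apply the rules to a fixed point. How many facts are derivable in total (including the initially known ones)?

[1] r6 [signed(node1) AND metal(node1) -> small(node1)]; r8 [visible(node1) AND cold(node1) -> closed(node1)]; r10 [green(node1) -> approved(node1)]. ⇒ new: small(node1), closed(node1), approved(node1).
[2] r5 [closed(node1) -> flagged(node1)]; r7 [approved(node1) -> locked(node1)]; r15 [small(node1) -> has_feathers(node1)]. ⇒ new: flagged(node1), locked(node1), has_feathers(node1).
[3] r1 [approved(node1) AND locked(node1) -> penguin(node1)]; r14 [has_feathers(node1) AND locked(node1) -> large(node1)]; r16 [flagged(node1) AND wooden(node1) -> swims(node1)]. ⇒ new: penguin(node1), large(node1), swims(node1).
[4] r3 [swims(node1) AND large(node1) -> active(node1)]. ⇒ new: active(node1).
[5] r13 [active(node1) -> hot(node1)]. ⇒ new: hot(node1).
Closure: {active(node1), approved(node1), closed(node1), cold(node1), flagged(node1), flies(node1), green(node1), has_feathers(node1), hot(node1), large(node1), locked(node1), metal(node1), open(node1), penguin(node1), signed(node1), small(node1), swims(node1), visible(node1), wooden(node1)} — 19 facts.

19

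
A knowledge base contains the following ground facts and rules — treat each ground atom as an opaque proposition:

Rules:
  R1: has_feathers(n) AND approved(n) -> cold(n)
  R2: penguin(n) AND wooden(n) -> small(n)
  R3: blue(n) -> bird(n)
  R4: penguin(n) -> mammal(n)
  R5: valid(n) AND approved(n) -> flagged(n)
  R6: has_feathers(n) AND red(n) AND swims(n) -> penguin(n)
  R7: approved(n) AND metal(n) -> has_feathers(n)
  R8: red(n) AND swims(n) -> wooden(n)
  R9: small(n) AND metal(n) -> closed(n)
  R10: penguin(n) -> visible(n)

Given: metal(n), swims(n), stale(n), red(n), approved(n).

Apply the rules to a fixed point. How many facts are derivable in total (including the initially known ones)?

13

Round 1: R7 [approved(n) AND metal(n) -> has_feathers(n)]; R8 [red(n) AND swims(n) -> wooden(n)]. Adds has_feathers(n), wooden(n).
Round 2: R1 [has_feathers(n) AND approved(n) -> cold(n)]; R6 [has_feathers(n) AND red(n) AND swims(n) -> penguin(n)]. Adds cold(n), penguin(n).
Round 3: R2 [penguin(n) AND wooden(n) -> small(n)]; R4 [penguin(n) -> mammal(n)]; R10 [penguin(n) -> visible(n)]. Adds small(n), mammal(n), visible(n).
Round 4: R9 [small(n) AND metal(n) -> closed(n)]. Adds closed(n).
Closure: {approved(n), closed(n), cold(n), has_feathers(n), mammal(n), metal(n), penguin(n), red(n), small(n), stale(n), swims(n), visible(n), wooden(n)} — 13 facts.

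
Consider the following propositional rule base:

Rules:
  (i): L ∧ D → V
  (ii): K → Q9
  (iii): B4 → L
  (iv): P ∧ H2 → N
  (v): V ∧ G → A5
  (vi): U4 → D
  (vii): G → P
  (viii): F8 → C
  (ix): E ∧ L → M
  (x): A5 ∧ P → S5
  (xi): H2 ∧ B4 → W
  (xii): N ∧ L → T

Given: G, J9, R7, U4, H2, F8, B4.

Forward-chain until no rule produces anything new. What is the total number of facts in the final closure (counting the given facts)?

17

Round 1 fires (iii), (vi), (vii), (viii), (xi), giving L, D, P, C, W.
Round 2 fires (i), (iv), giving V, N.
Round 3 fires (v), (xii), giving A5, T.
Round 4 fires (x), giving S5.
Closure: {A5, B4, C, D, F8, G, H2, J9, L, N, P, R7, S5, T, U4, V, W} — 17 facts.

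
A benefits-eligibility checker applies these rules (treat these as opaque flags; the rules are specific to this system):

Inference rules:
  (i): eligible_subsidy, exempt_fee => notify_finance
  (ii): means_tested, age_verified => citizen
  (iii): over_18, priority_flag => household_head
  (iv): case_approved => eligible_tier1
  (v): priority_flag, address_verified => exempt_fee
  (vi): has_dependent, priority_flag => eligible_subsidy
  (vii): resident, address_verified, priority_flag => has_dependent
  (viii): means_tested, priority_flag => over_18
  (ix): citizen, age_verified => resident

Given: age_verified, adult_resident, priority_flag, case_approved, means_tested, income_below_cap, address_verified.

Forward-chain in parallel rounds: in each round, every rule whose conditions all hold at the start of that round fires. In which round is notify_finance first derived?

5

Round 1 — (ii), (iv), (v), (viii), derive citizen, eligible_tier1, exempt_fee, over_18.
Round 2 — (iii), (ix), derive household_head, resident.
Round 3 — (vii), derive has_dependent.
Round 4 — (vi), derive eligible_subsidy.
Round 5 — (i), derive notify_finance.
notify_finance first appears in round 5.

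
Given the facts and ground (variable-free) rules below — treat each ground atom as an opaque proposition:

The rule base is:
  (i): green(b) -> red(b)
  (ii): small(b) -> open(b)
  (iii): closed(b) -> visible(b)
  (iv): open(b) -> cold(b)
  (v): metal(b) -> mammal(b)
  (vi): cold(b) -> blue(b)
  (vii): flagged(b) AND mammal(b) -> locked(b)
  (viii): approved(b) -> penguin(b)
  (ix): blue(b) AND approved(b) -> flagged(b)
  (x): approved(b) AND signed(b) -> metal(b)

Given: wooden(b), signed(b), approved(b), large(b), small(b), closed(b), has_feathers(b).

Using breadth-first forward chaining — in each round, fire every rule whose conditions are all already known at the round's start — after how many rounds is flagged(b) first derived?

Round 1 — (ii), (iii), (viii), (x), derive open(b), visible(b), penguin(b), metal(b).
Round 2 — (iv), (v), derive cold(b), mammal(b).
Round 3 — (vi), derive blue(b).
Round 4 — (ix), derive flagged(b).
flagged(b) first appears in round 4.

4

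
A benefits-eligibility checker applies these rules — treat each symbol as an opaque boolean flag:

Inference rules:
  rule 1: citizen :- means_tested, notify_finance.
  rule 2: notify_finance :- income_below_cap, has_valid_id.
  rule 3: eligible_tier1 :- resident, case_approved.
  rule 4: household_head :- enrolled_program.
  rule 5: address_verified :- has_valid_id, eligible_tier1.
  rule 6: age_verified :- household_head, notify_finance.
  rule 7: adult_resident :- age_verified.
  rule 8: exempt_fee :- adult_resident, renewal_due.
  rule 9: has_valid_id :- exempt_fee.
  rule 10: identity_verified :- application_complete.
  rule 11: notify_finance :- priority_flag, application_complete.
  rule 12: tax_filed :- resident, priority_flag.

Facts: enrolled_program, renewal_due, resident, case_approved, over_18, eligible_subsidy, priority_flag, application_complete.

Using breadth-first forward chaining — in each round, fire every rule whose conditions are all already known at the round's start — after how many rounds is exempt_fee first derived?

Round 1: rule 3 [eligible_tier1 :- resident, case_approved.]; rule 4 [household_head :- enrolled_program.]; rule 10 [identity_verified :- application_complete.]; rule 11 [notify_finance :- priority_flag, application_complete.]; rule 12 [tax_filed :- resident, priority_flag.]. New: eligible_tier1, household_head, identity_verified, notify_finance, tax_filed.
Round 2: rule 6 [age_verified :- household_head, notify_finance.]. New: age_verified.
Round 3: rule 7 [adult_resident :- age_verified.]. New: adult_resident.
Round 4: rule 8 [exempt_fee :- adult_resident, renewal_due.]. New: exempt_fee.
exempt_fee first appears in round 4.

4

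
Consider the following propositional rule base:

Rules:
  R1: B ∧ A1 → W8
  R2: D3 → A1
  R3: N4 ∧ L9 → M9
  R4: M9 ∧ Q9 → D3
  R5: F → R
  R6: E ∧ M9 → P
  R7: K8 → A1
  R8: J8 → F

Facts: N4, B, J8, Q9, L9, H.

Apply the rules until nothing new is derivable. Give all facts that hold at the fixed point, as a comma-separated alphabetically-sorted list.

Round 1 — R3, R8, derive M9, F.
Round 2 — R4, R5, derive D3, R.
Round 3 — R2, derive A1.
Round 4 — R1, derive W8.

A1, B, D3, F, H, J8, L9, M9, N4, Q9, R, W8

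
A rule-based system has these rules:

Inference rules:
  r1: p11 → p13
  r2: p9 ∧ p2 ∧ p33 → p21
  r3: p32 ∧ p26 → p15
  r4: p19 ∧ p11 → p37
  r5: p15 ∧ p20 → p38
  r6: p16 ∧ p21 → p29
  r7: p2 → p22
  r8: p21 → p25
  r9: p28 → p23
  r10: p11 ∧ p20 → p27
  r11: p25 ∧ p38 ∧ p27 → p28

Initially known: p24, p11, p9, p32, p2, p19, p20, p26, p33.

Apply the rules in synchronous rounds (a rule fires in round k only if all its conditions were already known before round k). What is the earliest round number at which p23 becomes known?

4

Round 1: r1 [p11 → p13]; r2 [p9 ∧ p2 ∧ p33 → p21]; r3 [p32 ∧ p26 → p15]; r4 [p19 ∧ p11 → p37]; r7 [p2 → p22]; r10 [p11 ∧ p20 → p27]. New: p13, p21, p15, p37, p22, p27.
Round 2: r5 [p15 ∧ p20 → p38]; r8 [p21 → p25]. New: p38, p25.
Round 3: r11 [p25 ∧ p38 ∧ p27 → p28]. New: p28.
Round 4: r9 [p28 → p23]. New: p23.
p23 first appears in round 4.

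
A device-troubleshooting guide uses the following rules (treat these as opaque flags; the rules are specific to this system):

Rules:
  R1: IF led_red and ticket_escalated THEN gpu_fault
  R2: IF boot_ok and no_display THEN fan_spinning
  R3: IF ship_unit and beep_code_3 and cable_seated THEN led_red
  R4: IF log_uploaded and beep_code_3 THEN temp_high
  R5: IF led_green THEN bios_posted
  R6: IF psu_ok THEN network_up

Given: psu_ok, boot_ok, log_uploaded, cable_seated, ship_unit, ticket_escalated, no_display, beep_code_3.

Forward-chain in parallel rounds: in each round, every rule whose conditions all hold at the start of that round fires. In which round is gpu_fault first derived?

2

Round 1 fires R2, R3, R4, R6, giving fan_spinning, led_red, temp_high, network_up.
Round 2 fires R1, giving gpu_fault.
gpu_fault first appears in round 2.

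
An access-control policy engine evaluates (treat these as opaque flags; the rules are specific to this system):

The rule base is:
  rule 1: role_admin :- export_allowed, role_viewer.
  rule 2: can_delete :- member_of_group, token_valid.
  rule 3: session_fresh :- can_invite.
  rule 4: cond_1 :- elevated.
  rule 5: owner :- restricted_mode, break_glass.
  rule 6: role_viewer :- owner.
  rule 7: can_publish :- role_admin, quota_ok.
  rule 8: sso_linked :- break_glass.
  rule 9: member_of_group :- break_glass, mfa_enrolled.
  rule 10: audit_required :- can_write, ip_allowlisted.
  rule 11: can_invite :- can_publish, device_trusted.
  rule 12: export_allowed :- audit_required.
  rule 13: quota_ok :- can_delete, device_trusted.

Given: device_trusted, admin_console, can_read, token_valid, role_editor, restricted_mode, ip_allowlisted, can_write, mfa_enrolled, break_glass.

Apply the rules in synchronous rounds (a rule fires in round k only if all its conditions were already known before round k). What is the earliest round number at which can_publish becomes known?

Round 1 fires rule 5, rule 8, rule 9, rule 10, giving owner, sso_linked, member_of_group, audit_required.
Round 2 fires rule 2, rule 6, rule 12, giving can_delete, role_viewer, export_allowed.
Round 3 fires rule 1, rule 13, giving role_admin, quota_ok.
Round 4 fires rule 7, giving can_publish.
can_publish first appears in round 4.

4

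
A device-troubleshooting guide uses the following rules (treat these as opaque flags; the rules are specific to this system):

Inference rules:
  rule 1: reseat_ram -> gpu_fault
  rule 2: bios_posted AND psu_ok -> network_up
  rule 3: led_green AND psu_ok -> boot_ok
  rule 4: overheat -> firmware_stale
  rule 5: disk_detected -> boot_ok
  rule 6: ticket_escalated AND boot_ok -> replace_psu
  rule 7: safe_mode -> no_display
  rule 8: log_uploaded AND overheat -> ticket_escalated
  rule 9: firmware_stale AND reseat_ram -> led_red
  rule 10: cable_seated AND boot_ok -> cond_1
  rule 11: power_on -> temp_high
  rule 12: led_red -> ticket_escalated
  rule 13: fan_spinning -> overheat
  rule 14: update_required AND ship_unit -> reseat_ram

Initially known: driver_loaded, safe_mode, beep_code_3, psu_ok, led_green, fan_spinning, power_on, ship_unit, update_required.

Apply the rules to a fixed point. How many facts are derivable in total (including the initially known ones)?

Round 1 fires rule 3, rule 7, rule 11, rule 13, rule 14, giving boot_ok, no_display, temp_high, overheat, reseat_ram.
Round 2 fires rule 1, rule 4, giving gpu_fault, firmware_stale.
Round 3 fires rule 9, giving led_red.
Round 4 fires rule 12, giving ticket_escalated.
Round 5 fires rule 6, giving replace_psu.
Closure: {beep_code_3, boot_ok, driver_loaded, fan_spinning, firmware_stale, gpu_fault, led_green, led_red, no_display, overheat, power_on, psu_ok, replace_psu, reseat_ram, safe_mode, ship_unit, temp_high, ticket_escalated, update_required} — 19 facts.

19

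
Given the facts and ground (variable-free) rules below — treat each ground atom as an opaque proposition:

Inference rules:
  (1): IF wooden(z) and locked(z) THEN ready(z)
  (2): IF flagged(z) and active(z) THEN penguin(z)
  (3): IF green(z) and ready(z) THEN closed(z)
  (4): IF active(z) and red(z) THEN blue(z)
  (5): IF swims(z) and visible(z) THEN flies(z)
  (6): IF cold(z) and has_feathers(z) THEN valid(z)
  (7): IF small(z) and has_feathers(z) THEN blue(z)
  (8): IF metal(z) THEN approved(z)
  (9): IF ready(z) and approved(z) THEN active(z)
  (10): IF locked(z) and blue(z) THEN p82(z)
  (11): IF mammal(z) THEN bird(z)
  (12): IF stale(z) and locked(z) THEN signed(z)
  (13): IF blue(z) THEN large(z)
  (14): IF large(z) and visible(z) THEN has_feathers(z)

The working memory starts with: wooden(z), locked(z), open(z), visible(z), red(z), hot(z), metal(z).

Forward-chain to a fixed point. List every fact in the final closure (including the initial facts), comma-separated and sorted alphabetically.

Round 1 — (1), (8), derive ready(z), approved(z).
Round 2 — (9), derive active(z).
Round 3 — (4), derive blue(z).
Round 4 — (10), (13), derive p82(z), large(z).
Round 5 — (14), derive has_feathers(z).

active(z), approved(z), blue(z), has_feathers(z), hot(z), large(z), locked(z), metal(z), open(z), p82(z), ready(z), red(z), visible(z), wooden(z)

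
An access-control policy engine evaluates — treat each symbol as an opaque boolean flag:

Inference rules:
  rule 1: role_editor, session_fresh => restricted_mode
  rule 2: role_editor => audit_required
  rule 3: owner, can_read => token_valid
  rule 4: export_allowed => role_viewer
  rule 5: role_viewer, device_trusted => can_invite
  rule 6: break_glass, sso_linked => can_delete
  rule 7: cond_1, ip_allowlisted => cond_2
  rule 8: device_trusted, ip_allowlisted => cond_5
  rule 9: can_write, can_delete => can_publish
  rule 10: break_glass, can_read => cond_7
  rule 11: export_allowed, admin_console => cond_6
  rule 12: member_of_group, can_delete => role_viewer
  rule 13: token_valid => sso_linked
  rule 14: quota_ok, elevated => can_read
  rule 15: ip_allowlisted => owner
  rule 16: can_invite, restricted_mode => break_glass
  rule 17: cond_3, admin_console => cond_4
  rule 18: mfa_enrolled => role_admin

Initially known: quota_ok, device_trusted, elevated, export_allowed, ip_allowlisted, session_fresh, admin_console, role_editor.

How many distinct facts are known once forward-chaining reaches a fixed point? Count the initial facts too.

21

Round 1: rule 1 [role_editor, session_fresh => restricted_mode]; rule 2 [role_editor => audit_required]; rule 4 [export_allowed => role_viewer]; rule 8 [device_trusted, ip_allowlisted => cond_5]; rule 11 [export_allowed, admin_console => cond_6]; rule 14 [quota_ok, elevated => can_read]; rule 15 [ip_allowlisted => owner]. New: restricted_mode, audit_required, role_viewer, cond_5, cond_6, can_read, owner.
Round 2: rule 3 [owner, can_read => token_valid]; rule 5 [role_viewer, device_trusted => can_invite]. New: token_valid, can_invite.
Round 3: rule 13 [token_valid => sso_linked]; rule 16 [can_invite, restricted_mode => break_glass]. New: sso_linked, break_glass.
Round 4: rule 6 [break_glass, sso_linked => can_delete]; rule 10 [break_glass, can_read => cond_7]. New: can_delete, cond_7.
Closure: {admin_console, audit_required, break_glass, can_delete, can_invite, can_read, cond_5, cond_6, cond_7, device_trusted, elevated, export_allowed, ip_allowlisted, owner, quota_ok, restricted_mode, role_editor, role_viewer, session_fresh, sso_linked, token_valid} — 21 facts.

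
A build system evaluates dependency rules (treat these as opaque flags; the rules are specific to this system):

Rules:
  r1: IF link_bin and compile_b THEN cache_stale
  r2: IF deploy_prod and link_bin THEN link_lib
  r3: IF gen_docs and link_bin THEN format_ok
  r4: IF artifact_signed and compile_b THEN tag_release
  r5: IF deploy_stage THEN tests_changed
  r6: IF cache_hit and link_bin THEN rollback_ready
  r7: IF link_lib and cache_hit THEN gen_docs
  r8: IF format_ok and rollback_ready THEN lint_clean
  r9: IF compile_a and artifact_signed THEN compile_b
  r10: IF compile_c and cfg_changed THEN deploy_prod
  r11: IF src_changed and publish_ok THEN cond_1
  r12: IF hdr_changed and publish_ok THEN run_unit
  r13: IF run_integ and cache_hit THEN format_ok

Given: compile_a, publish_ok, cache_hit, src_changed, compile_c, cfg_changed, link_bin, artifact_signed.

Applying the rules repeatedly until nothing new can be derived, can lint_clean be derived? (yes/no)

yes

Round 1 — r6, r9, r10, r11, derive rollback_ready, compile_b, deploy_prod, cond_1.
Round 2 — r1, r2, r4, derive cache_stale, link_lib, tag_release.
Round 3 — r7, derive gen_docs.
Round 4 — r3, derive format_ok.
Round 5 — r8, derive lint_clean.
lint_clean appears in round 5, so it is derivable.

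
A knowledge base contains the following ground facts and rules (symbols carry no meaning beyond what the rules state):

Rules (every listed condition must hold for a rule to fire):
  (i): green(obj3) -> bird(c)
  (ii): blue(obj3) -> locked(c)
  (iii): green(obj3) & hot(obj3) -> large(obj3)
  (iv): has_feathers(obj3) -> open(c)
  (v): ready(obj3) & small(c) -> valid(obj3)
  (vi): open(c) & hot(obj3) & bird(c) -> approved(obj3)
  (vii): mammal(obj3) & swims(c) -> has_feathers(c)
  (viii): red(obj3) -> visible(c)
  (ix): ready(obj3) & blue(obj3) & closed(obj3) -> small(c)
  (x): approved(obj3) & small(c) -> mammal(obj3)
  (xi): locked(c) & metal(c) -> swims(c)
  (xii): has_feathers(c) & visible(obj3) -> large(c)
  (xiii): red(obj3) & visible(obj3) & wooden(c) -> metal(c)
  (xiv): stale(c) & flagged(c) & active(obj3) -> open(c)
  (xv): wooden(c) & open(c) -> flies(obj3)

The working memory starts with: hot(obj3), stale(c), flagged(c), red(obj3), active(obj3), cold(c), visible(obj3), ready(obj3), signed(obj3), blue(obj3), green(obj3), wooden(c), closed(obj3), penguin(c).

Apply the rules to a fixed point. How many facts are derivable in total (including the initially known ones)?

[1] (i) [green(obj3) -> bird(c)]; (ii) [blue(obj3) -> locked(c)]; (iii) [green(obj3) & hot(obj3) -> large(obj3)]; (viii) [red(obj3) -> visible(c)]; (ix) [ready(obj3) & blue(obj3) & closed(obj3) -> small(c)]; (xiii) [red(obj3) & visible(obj3) & wooden(c) -> metal(c)]; (xiv) [stale(c) & flagged(c) & active(obj3) -> open(c)]. ⇒ new: bird(c), locked(c), large(obj3), visible(c), small(c), metal(c), open(c).
[2] (v) [ready(obj3) & small(c) -> valid(obj3)]; (vi) [open(c) & hot(obj3) & bird(c) -> approved(obj3)]; (xi) [locked(c) & metal(c) -> swims(c)]; (xv) [wooden(c) & open(c) -> flies(obj3)]. ⇒ new: valid(obj3), approved(obj3), swims(c), flies(obj3).
[3] (x) [approved(obj3) & small(c) -> mammal(obj3)]. ⇒ new: mammal(obj3).
[4] (vii) [mammal(obj3) & swims(c) -> has_feathers(c)]. ⇒ new: has_feathers(c).
[5] (xii) [has_feathers(c) & visible(obj3) -> large(c)]. ⇒ new: large(c).
Closure: {active(obj3), approved(obj3), bird(c), blue(obj3), closed(obj3), cold(c), flagged(c), flies(obj3), green(obj3), has_feathers(c), hot(obj3), large(c), large(obj3), locked(c), mammal(obj3), metal(c), open(c), penguin(c), ready(obj3), red(obj3), signed(obj3), small(c), stale(c), swims(c), valid(obj3), visible(c), visible(obj3), wooden(c)} — 28 facts.

28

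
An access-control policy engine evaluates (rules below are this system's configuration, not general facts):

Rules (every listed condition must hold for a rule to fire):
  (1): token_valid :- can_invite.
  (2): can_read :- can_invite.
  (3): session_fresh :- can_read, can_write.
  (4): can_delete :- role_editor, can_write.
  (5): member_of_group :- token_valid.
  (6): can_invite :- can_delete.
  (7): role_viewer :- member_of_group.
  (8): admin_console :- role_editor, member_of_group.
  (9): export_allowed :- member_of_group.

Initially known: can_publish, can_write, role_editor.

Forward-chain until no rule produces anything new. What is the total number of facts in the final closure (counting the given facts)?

Round 1 fires (4), giving can_delete.
Round 2 fires (6), giving can_invite.
Round 3 fires (1), (2), giving token_valid, can_read.
Round 4 fires (3), (5), giving session_fresh, member_of_group.
Round 5 fires (7), (8), (9), giving role_viewer, admin_console, export_allowed.
Closure: {admin_console, can_delete, can_invite, can_publish, can_read, can_write, export_allowed, member_of_group, role_editor, role_viewer, session_fresh, token_valid} — 12 facts.

12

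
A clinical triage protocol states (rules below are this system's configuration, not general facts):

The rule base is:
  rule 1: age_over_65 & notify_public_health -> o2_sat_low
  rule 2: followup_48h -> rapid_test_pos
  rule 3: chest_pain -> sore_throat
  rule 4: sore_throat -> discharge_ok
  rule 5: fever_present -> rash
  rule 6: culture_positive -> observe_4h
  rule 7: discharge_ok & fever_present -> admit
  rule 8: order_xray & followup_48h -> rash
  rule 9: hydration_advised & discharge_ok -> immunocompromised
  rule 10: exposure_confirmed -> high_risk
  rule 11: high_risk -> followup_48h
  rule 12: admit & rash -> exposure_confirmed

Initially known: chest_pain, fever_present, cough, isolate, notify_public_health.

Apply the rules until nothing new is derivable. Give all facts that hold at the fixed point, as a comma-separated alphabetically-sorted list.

admit, chest_pain, cough, discharge_ok, exposure_confirmed, fever_present, followup_48h, high_risk, isolate, notify_public_health, rapid_test_pos, rash, sore_throat

[1] rule 3 [chest_pain -> sore_throat]; rule 5 [fever_present -> rash]. ⇒ new: sore_throat, rash.
[2] rule 4 [sore_throat -> discharge_ok]. ⇒ new: discharge_ok.
[3] rule 7 [discharge_ok & fever_present -> admit]. ⇒ new: admit.
[4] rule 12 [admit & rash -> exposure_confirmed]. ⇒ new: exposure_confirmed.
[5] rule 10 [exposure_confirmed -> high_risk]. ⇒ new: high_risk.
[6] rule 11 [high_risk -> followup_48h]. ⇒ new: followup_48h.
[7] rule 2 [followup_48h -> rapid_test_pos]. ⇒ new: rapid_test_pos.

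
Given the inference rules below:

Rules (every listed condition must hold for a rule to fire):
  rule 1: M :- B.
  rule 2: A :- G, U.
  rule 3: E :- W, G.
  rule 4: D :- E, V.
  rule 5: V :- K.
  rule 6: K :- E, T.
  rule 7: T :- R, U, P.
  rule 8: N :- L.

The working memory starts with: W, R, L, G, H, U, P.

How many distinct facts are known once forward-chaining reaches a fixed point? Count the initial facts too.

14

Round 1: rule 2 [A :- G, U.]; rule 3 [E :- W, G.]; rule 7 [T :- R, U, P.]; rule 8 [N :- L.]. Adds A, E, T, N.
Round 2: rule 6 [K :- E, T.]. Adds K.
Round 3: rule 5 [V :- K.]. Adds V.
Round 4: rule 4 [D :- E, V.]. Adds D.
Closure: {A, D, E, G, H, K, L, N, P, R, T, U, V, W} — 14 facts.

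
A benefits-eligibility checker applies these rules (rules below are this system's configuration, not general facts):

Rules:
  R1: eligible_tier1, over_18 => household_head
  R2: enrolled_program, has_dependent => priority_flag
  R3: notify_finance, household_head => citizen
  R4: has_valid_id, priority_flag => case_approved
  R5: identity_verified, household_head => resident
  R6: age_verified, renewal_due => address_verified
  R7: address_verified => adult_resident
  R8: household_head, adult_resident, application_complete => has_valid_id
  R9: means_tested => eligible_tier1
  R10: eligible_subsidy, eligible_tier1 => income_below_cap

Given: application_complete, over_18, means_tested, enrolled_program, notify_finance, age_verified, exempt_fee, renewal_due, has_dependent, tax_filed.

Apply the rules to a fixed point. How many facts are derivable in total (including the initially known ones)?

Round 1: R2 [enrolled_program, has_dependent => priority_flag]; R6 [age_verified, renewal_due => address_verified]; R9 [means_tested => eligible_tier1]. New: priority_flag, address_verified, eligible_tier1.
Round 2: R1 [eligible_tier1, over_18 => household_head]; R7 [address_verified => adult_resident]. New: household_head, adult_resident.
Round 3: R3 [notify_finance, household_head => citizen]; R8 [household_head, adult_resident, application_complete => has_valid_id]. New: citizen, has_valid_id.
Round 4: R4 [has_valid_id, priority_flag => case_approved]. New: case_approved.
Closure: {address_verified, adult_resident, age_verified, application_complete, case_approved, citizen, eligible_tier1, enrolled_program, exempt_fee, has_dependent, has_valid_id, household_head, means_tested, notify_finance, over_18, priority_flag, renewal_due, tax_filed} — 18 facts.

18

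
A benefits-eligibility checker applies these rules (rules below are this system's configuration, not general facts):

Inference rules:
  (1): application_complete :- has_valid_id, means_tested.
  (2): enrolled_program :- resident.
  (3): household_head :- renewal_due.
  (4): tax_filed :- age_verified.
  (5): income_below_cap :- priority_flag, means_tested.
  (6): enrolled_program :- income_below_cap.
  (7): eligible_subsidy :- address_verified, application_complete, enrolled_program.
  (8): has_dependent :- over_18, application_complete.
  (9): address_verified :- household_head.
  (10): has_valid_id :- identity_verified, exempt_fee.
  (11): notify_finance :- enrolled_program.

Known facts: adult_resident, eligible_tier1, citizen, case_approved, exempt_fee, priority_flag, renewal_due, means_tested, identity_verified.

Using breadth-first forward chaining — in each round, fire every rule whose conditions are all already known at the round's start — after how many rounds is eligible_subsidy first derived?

Round 1 fires (3), (5), (10), giving household_head, income_below_cap, has_valid_id.
Round 2 fires (1), (6), (9), giving application_complete, enrolled_program, address_verified.
Round 3 fires (7), (11), giving eligible_subsidy, notify_finance.
eligible_subsidy first appears in round 3.

3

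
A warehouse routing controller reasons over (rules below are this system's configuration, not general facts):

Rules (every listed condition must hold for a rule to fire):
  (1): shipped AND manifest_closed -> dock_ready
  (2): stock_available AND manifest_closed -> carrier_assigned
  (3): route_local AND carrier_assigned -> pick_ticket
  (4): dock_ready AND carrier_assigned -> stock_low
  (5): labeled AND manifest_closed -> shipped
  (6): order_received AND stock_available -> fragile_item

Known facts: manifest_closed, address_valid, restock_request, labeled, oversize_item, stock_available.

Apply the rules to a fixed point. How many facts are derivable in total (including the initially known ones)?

10

Round 1: (2) [stock_available AND manifest_closed -> carrier_assigned]; (5) [labeled AND manifest_closed -> shipped]. Adds carrier_assigned, shipped.
Round 2: (1) [shipped AND manifest_closed -> dock_ready]. Adds dock_ready.
Round 3: (4) [dock_ready AND carrier_assigned -> stock_low]. Adds stock_low.
Closure: {address_valid, carrier_assigned, dock_ready, labeled, manifest_closed, oversize_item, restock_request, shipped, stock_available, stock_low} — 10 facts.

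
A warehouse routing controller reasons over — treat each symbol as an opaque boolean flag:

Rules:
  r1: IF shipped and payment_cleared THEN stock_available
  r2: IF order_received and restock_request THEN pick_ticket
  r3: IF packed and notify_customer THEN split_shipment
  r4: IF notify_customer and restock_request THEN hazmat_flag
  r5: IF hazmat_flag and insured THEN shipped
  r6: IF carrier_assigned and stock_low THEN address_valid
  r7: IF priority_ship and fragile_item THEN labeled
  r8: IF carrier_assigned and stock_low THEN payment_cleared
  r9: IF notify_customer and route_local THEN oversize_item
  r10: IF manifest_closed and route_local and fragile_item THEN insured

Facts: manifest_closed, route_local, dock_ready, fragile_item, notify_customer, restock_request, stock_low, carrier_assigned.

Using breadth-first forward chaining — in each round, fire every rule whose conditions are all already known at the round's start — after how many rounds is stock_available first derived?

3

Round 1 fires r4, r6, r8, r9, r10, giving hazmat_flag, address_valid, payment_cleared, oversize_item, insured.
Round 2 fires r5, giving shipped.
Round 3 fires r1, giving stock_available.
stock_available first appears in round 3.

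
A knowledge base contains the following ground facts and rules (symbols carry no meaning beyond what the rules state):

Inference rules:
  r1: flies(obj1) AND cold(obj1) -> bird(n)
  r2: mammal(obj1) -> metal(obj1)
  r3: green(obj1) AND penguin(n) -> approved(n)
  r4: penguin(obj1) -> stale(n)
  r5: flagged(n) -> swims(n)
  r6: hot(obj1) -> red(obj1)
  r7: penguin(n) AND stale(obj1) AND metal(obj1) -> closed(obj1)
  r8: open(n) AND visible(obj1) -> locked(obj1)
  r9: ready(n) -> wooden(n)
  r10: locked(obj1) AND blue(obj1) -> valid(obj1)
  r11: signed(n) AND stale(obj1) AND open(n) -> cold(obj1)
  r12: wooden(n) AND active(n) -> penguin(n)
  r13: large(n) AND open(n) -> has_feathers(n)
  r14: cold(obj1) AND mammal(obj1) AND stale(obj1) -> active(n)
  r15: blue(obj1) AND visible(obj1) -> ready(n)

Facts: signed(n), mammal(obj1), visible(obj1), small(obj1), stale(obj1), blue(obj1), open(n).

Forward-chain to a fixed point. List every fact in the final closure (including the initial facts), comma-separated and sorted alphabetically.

Round 1 — r2, r8, r11, r15, derive metal(obj1), locked(obj1), cold(obj1), ready(n).
Round 2 — r9, r10, r14, derive wooden(n), valid(obj1), active(n).
Round 3 — r12, derive penguin(n).
Round 4 — r7, derive closed(obj1).

active(n), blue(obj1), closed(obj1), cold(obj1), locked(obj1), mammal(obj1), metal(obj1), open(n), penguin(n), ready(n), signed(n), small(obj1), stale(obj1), valid(obj1), visible(obj1), wooden(n)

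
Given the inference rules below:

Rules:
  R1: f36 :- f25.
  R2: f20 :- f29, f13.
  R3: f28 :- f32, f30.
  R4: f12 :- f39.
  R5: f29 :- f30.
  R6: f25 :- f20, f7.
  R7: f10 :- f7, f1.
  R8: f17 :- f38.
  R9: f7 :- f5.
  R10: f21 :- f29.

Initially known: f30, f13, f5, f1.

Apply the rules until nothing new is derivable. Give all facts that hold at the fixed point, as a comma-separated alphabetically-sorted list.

f1, f10, f13, f20, f21, f25, f29, f30, f36, f5, f7

Round 1: R5 [f29 :- f30.]; R9 [f7 :- f5.]. Adds f29, f7.
Round 2: R2 [f20 :- f29, f13.]; R7 [f10 :- f7, f1.]; R10 [f21 :- f29.]. Adds f20, f10, f21.
Round 3: R6 [f25 :- f20, f7.]. Adds f25.
Round 4: R1 [f36 :- f25.]. Adds f36.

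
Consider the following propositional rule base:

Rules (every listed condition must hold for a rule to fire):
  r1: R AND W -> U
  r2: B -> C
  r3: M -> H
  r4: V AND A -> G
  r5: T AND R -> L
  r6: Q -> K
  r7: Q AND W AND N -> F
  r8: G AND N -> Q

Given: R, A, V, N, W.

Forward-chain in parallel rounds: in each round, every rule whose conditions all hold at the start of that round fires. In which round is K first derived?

Round 1 — r1, r4, derive U, G.
Round 2 — r8, derive Q.
Round 3 — r6, r7, derive K, F.
K first appears in round 3.

3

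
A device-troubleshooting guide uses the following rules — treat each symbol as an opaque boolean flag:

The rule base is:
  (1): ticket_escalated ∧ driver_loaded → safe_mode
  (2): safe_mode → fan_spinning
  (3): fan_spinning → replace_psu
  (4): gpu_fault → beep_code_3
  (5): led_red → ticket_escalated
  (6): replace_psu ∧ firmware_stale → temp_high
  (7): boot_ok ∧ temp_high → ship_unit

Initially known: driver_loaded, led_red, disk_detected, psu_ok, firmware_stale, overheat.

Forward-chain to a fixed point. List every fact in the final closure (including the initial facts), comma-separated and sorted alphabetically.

Round 1 fires (5), giving ticket_escalated.
Round 2 fires (1), giving safe_mode.
Round 3 fires (2), giving fan_spinning.
Round 4 fires (3), giving replace_psu.
Round 5 fires (6), giving temp_high.

disk_detected, driver_loaded, fan_spinning, firmware_stale, led_red, overheat, psu_ok, replace_psu, safe_mode, temp_high, ticket_escalated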